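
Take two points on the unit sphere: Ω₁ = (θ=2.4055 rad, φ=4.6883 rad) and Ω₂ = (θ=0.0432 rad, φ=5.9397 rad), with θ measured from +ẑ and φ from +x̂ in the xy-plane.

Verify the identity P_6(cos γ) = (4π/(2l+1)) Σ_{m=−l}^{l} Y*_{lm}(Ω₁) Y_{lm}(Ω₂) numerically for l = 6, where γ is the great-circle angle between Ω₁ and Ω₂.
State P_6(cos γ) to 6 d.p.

-0.225381

Summing Y*_{l m}(θ₁,φ₁)·Y_{l m}(θ₂,φ₂) over m ∈ [−6, 6]; prefactor 4π/(2·6+1) = 0.966644:
  m=-6: Y*=-0.043787+0.006373i  Y=-0.000000+0.000000i  product +0.000000-0.000000i
  m=-5: Y*=+0.020329+0.167969i  Y=-0.000000+0.000000i  product -0.000000-0.000000i
  m=-4: Y*=+0.363797-0.035163i  Y=+0.000002+0.000012i  product +0.000001+0.000004i
  m=-3: Y*=-0.032085-0.443206i  Y=+0.000215+0.000359i  product +0.000152-0.000107i
  m=-2: Y*=-0.156668+0.007554i  Y=+0.007473+0.006129i  product -0.001217-0.000904i
  m=-1: Y*=-0.007517-0.311973i  Y=+0.132773+0.047488i  product +0.013817-0.041779i
  m=+0: Y*=-0.259372-0.000000i  Y=+0.997272+0.000000i  product -0.258665-0.000000i
  m=+1: Y*=+0.007517-0.311973i  Y=-0.132773+0.047488i  product +0.013817+0.041779i
  m=+2: Y*=-0.156668-0.007554i  Y=+0.007473-0.006129i  product -0.001217+0.000904i
  m=+3: Y*=+0.032085-0.443206i  Y=-0.000215+0.000359i  product +0.000152+0.000107i
  m=+4: Y*=+0.363797+0.035163i  Y=+0.000002-0.000012i  product +0.000001-0.000004i
  m=+5: Y*=-0.020329+0.167969i  Y=+0.000000+0.000000i  product -0.000000+0.000000i
  m=+6: Y*=-0.043787-0.006373i  Y=-0.000000-0.000000i  product +0.000000+0.000000i
Total Σ_m = -0.233158-0.000000i. Multiply by 0.966644: -0.225381-0.000000i. P_6(cos γ) = -0.225381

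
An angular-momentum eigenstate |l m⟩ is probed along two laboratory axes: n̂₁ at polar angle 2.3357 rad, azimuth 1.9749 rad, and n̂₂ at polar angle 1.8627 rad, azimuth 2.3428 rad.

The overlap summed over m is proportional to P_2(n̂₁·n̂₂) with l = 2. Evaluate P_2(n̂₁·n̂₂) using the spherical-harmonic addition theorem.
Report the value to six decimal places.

0.568433

Summing Y*_{l m}(θ₁,φ₁)·Y_{l m}(θ₂,φ₂) over m ∈ [−2, 2]; prefactor 4π/(2·2+1) = 2.513274:
  term(m=-2) = (0.052802, -0.047808)   from Y*(Ω₁)=(-0.138885, -0.145370), Y(Ω₂)=(-0.009490, 0.354158)
  term(m=-1) = (0.076676, -0.029555)   from Y*(Ω₁)=(0.151753, -0.354864), Y(Ω₂)=(0.148524, 0.152557)
  term(m=+0) = (-0.032784, 0.000000)   from Y*(Ω₁)=(0.138310, -0.000000), Y(Ω₂)=(-0.237034, 0.000000)
  term(m=+1) = (0.076676, 0.029555)   from Y*(Ω₁)=(-0.151753, -0.354864), Y(Ω₂)=(-0.148524, 0.152557)
  term(m=+2) = (0.052802, 0.047808)   from Y*(Ω₁)=(-0.138885, 0.145370), Y(Ω₂)=(-0.009490, -0.354158)
Accumulated sum (0.226172, 0.000000); after 4π/(2l+1) scaling, (0.568433, 0.000000) ⇒ P_2 = 0.568433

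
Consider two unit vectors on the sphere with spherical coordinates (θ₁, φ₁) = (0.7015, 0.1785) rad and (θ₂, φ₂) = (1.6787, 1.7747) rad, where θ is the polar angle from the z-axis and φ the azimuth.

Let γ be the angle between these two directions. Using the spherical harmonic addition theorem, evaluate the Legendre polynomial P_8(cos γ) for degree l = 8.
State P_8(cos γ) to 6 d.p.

0.182833

Summing Y*_{l m}(θ₁,φ₁)·Y_{l m}(θ₂,φ₂) over m ∈ [−8, 8]; prefactor 4π/(2·8+1) = 0.739198:
  m=-8: Y*=0.00221 + 0.01535j  Y=-0.02971 - 0.49103j  product 0.00747 - 0.00154j
  m=-7: Y*=0.02319 + 0.06967j  Y=-0.21096 - 0.03048j  product -0.00277 - 0.01541j
  m=-6: Y*=0.10104 + 0.18505j  Y=0.10221 - 0.28230j  product 0.06257 - 0.00961j
  m=-5: Y*=0.25100 + 0.31147j  Y=-0.20476 - 0.12590j  product -0.01218 - 0.09538j
  m=-4: Y*=0.35302 + 0.30589j  Y=0.16020 - 0.17018j  product 0.10861 - 0.01107j
  m=-3: Y*=0.17082 + 0.10135j  Y=-0.14352 - 0.20460j  product -0.00378 - 0.04950j
  m=-2: Y*=-0.25461 - 0.09496j  Y=0.18621 - 0.08045j  product -0.05505 + 0.00280j
  m=-1: Y*=-0.34113 - 0.06155j  Y=-0.05127 - 0.24793j  product 0.00223 + 0.08773j
  m=+0: Y*=0.17123 + 0.00000j  Y=0.19355 + 0.00000j  product 0.03314 + 0.00000j
  m=+1: Y*=0.34113 - 0.06155j  Y=0.05127 - 0.24793j  product 0.00223 - 0.08773j
  m=+2: Y*=-0.25461 + 0.09496j  Y=0.18621 + 0.08045j  product -0.05505 - 0.00280j
  m=+3: Y*=-0.17082 + 0.10135j  Y=0.14352 - 0.20460j  product -0.00378 + 0.04950j
  m=+4: Y*=0.35302 - 0.30589j  Y=0.16020 + 0.17018j  product 0.10861 + 0.01107j
  m=+5: Y*=-0.25100 + 0.31147j  Y=0.20476 - 0.12590j  product -0.01218 + 0.09538j
  m=+6: Y*=0.10104 - 0.18505j  Y=0.10221 + 0.28230j  product 0.06257 + 0.00961j
  m=+7: Y*=-0.02319 + 0.06967j  Y=0.21096 - 0.03048j  product -0.00277 + 0.01541j
  m=+8: Y*=0.00221 - 0.01535j  Y=-0.02971 + 0.49103j  product 0.00747 + 0.00154j
Σ over m = 0.24734 + 0.00000j; ×(4π/17) → 0.18283 + 0.00000j. Real part: 0.182833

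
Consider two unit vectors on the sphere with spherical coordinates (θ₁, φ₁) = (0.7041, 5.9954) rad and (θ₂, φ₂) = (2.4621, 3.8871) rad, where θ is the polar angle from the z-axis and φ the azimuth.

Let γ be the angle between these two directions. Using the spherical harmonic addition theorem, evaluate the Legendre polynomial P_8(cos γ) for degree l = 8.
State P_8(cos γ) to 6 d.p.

-0.022602

Term-by-term m-sum for l=8 (normalisation 4π/17 = 0.739198):
  [-8]  conj(Y_{8,-8})(Ω₁) = -0.01062 - 0.01183j ; Y_{8,-8}(Ω₂) = 0.01190 + 0.00393j ; Δ = -0.00008 - 0.00018j
  [-7]  conj(Y_{8,-7})(Ω₁) = -0.03214 - 0.06761j ; Y_{8,-7}(Ω₂) = 0.03009 + 0.05428j ; Δ = 0.00270 - 0.00378j
  [-6]  conj(Y_{8,-6})(Ω₁) = -0.03318 - 0.21110j ; Y_{8,-6}(Ω₂) = -0.04438 + 0.18187j ; Δ = 0.03986 + 0.00333j
  [-5]  conj(Y_{8,-5})(Ω₁) = 0.05294 - 0.39911j ; Y_{8,-5}(Ω₂) = -0.31382 + 0.20828j ; Δ = 0.06651 + 0.13627j
  [-4]  conj(Y_{8,-4})(Ω₁) = 0.18959 - 0.42494j ; Y_{8,-4}(Ω₂) = -0.47225 - 0.07600j ; Δ = -0.12183 + 0.18627j
  [-3]  conj(Y_{8,-3})(Ω₁) = 0.12415 - 0.14519j ; Y_{8,-3}(Ω₂) = -0.16114 - 0.20519j ; Δ = -0.04980 - 0.00208j
  [-2]  conj(Y_{8,-2})(Ω₁) = -0.23283 + 0.15107j ; Y_{8,-2}(Ω₂) = -0.01734 + 0.21685j ; Δ = -0.02872 - 0.05311j
  [-1]  conj(Y_{8,-1})(Ω₁) = -0.32767 + 0.09699j ; Y_{8,-1}(Ω₂) = -0.28074 + 0.25919j ; Δ = 0.06685 - 0.11216j
  [+0]  conj(Y_{8,0})(Ω₁) = 0.17883 + 0.00000j ; Y_{8,0}(Ω₂) = 0.10302 + 0.00000j ; Δ = 0.01842 + 0.00000j
  [+1]  conj(Y_{8,1})(Ω₁) = 0.32767 + 0.09699j ; Y_{8,1}(Ω₂) = 0.28074 + 0.25919j ; Δ = 0.06685 + 0.11216j
  [+2]  conj(Y_{8,2})(Ω₁) = -0.23283 - 0.15107j ; Y_{8,2}(Ω₂) = -0.01734 - 0.21685j ; Δ = -0.02872 + 0.05311j
  [+3]  conj(Y_{8,3})(Ω₁) = -0.12415 - 0.14519j ; Y_{8,3}(Ω₂) = 0.16114 - 0.20519j ; Δ = -0.04980 + 0.00208j
  [+4]  conj(Y_{8,4})(Ω₁) = 0.18959 + 0.42494j ; Y_{8,4}(Ω₂) = -0.47225 + 0.07600j ; Δ = -0.12183 - 0.18627j
  [+5]  conj(Y_{8,5})(Ω₁) = -0.05294 - 0.39911j ; Y_{8,5}(Ω₂) = 0.31382 + 0.20828j ; Δ = 0.06651 - 0.13627j
  [+6]  conj(Y_{8,6})(Ω₁) = -0.03318 + 0.21110j ; Y_{8,6}(Ω₂) = -0.04438 - 0.18187j ; Δ = 0.03986 - 0.00333j
  [+7]  conj(Y_{8,7})(Ω₁) = 0.03214 - 0.06761j ; Y_{8,7}(Ω₂) = -0.03009 + 0.05428j ; Δ = 0.00270 + 0.00378j
  [+8]  conj(Y_{8,8})(Ω₁) = -0.01062 + 0.01183j ; Y_{8,8}(Ω₂) = 0.01190 - 0.00393j ; Δ = -0.00008 + 0.00018j
Σ over m = -0.03058 - 0.00000j; ×(4π/17) → -0.02260 - 0.00000j. Real part: -0.022602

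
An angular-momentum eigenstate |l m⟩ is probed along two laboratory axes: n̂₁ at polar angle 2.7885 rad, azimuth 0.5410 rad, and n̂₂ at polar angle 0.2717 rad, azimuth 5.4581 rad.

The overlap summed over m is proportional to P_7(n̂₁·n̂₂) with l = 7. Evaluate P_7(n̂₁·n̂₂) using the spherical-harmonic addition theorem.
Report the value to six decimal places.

Expand P_7 via completeness: Σ_{m} conj(Y_{7,m}) at Ω₁ times Y_{7,m} at Ω₂ —
  m=-7: Y*=-0.000236-0.000178i  Y=+0.000044-0.000024i  product -0.000000-0.000000i
  m=-6: Y*=+0.002985+0.000313i  Y=+0.000159-0.000654i  product +0.000001-0.000002i
  m=-5: Y*=-0.017174+0.008014i  Y=-0.003130-0.004705i  product +0.000091+0.000056i
  m=-4: Y*=+0.046485-0.068948i  Y=-0.032819-0.005254i  product -0.001888+0.002019i
  m=-3: Y*=-0.013305+0.254636i  Y=-0.109089+0.085778i  product -0.020391-0.028919i
  m=-2: Y*=-0.239043-0.449461i  Y=-0.031042+0.390267i  product +0.182830-0.079338i
  m=-1: Y*=+0.434209+0.260868i  Y=+0.428408+0.463837i  product +0.065018+0.313160i
  m=+0: Y*=+0.132556-0.000000i  Y=+0.221290+0.000000i  product +0.029333+0.000000i
  m=+1: Y*=-0.434209+0.260868i  Y=-0.428408+0.463837i  product +0.065018-0.313160i
  m=+2: Y*=-0.239043+0.449461i  Y=-0.031042-0.390267i  product +0.182830+0.079338i
  m=+3: Y*=+0.013305+0.254636i  Y=+0.109089+0.085778i  product -0.020391+0.028919i
  m=+4: Y*=+0.046485+0.068948i  Y=-0.032819+0.005254i  product -0.001888-0.002019i
  m=+5: Y*=+0.017174+0.008014i  Y=+0.003130-0.004705i  product +0.000091-0.000056i
  m=+6: Y*=+0.002985-0.000313i  Y=+0.000159+0.000654i  product +0.000001+0.000002i
  m=+7: Y*=+0.000236-0.000178i  Y=-0.000044-0.000024i  product -0.000000+0.000000i
Total Σ_m = +0.480657+0.000000i. Multiply by 0.837758: +0.402675+0.000000i. P_7(cos γ) = 0.402675

0.402675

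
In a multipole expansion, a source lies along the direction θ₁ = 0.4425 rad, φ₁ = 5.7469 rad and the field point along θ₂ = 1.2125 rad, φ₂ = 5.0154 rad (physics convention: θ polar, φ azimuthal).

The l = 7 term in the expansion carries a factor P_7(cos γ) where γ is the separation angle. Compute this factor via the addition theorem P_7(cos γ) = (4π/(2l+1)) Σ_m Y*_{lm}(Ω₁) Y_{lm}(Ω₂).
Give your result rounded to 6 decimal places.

0.315588

Addition theorem: P_7(cos γ) = (4π/15) Σ_m Y*_{lm}(Ω₁) Y_{lm}(Ω₂), m = −7…7:
  [-7]  conj(Y_{7,-7})(Ω₁) = -0.00108 + 0.00076j ; Y_{7,-7}(Ω₂) = -0.26926 + 0.16519j ; Δ = 0.00017 - 0.00038j
  [-6]  conj(Y_{7,-6})(Ω₁) = -0.01039 + 0.00079j ; Y_{7,-6}(Ω₂) = 0.10833 + 0.42914j ; Δ = -0.00147 - 0.00437j
  [-5]  conj(Y_{7,-5})(Ω₁) = -0.04551 - 0.02256j ; Y_{7,-5}(Ω₂) = 0.15799 + 0.00882j ; Δ = -0.00699 - 0.00397j
  [-4]  conj(Y_{7,-4})(Ω₁) = -0.09226 - 0.14256j ; Y_{7,-4}(Ω₂) = -0.09739 + 0.25972j ; Δ = 0.04601 - 0.01008j
  [-3]  conj(Y_{7,-3})(Ω₁) = -0.01470 - 0.38599j ; Y_{7,-3}(Ω₂) = 0.21174 + 0.16494j ; Δ = 0.06055 - 0.08415j
  [-2]  conj(Y_{7,-2})(Ω₁) = 0.25442 - 0.46769j ; Y_{7,-2}(Ω₂) = -0.14378 + 0.09964j ; Δ = 0.01002 + 0.09259j
  [-1]  conj(Y_{7,-1})(Ω₁) = 0.20625 - 0.12259j ; Y_{7,-1}(Ω₂) = 0.08771 + 0.28053j ; Δ = 0.05248 + 0.04711j
  [+0]  conj(Y_{7,0})(Ω₁) = -0.38749 + 0.00000j ; Y_{7,0}(Ω₂) = -0.14236 + 0.00000j ; Δ = 0.05516 + 0.00000j
  [+1]  conj(Y_{7,1})(Ω₁) = -0.20625 - 0.12259j ; Y_{7,1}(Ω₂) = -0.08771 + 0.28053j ; Δ = 0.05248 - 0.04711j
  [+2]  conj(Y_{7,2})(Ω₁) = 0.25442 + 0.46769j ; Y_{7,2}(Ω₂) = -0.14378 - 0.09964j ; Δ = 0.01002 - 0.09259j
  [+3]  conj(Y_{7,3})(Ω₁) = 0.01470 - 0.38599j ; Y_{7,3}(Ω₂) = -0.21174 + 0.16494j ; Δ = 0.06055 + 0.08415j
  [+4]  conj(Y_{7,4})(Ω₁) = -0.09226 + 0.14256j ; Y_{7,4}(Ω₂) = -0.09739 - 0.25972j ; Δ = 0.04601 + 0.01008j
  [+5]  conj(Y_{7,5})(Ω₁) = 0.04551 - 0.02256j ; Y_{7,5}(Ω₂) = -0.15799 + 0.00882j ; Δ = -0.00699 + 0.00397j
  [+6]  conj(Y_{7,6})(Ω₁) = -0.01039 - 0.00079j ; Y_{7,6}(Ω₂) = 0.10833 - 0.42914j ; Δ = -0.00147 + 0.00437j
  [+7]  conj(Y_{7,7})(Ω₁) = 0.00108 + 0.00076j ; Y_{7,7}(Ω₂) = 0.26926 + 0.16519j ; Δ = 0.00017 + 0.00038j
Σ over m = 0.37671 - 0.00000j; ×(4π/15) → 0.31559 - 0.00000j. Real part: 0.315588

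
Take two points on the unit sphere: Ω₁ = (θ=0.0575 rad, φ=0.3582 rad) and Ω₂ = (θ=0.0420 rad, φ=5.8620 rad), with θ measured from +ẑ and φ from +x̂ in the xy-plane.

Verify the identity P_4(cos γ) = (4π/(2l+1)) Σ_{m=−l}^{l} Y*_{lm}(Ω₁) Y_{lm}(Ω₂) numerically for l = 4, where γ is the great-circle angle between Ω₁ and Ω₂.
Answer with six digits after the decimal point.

0.991849

Addition theorem: P_4(cos γ) = (4π/9) Σ_m Y*_{lm}(Ω₁) Y_{lm}(Ω₂), m = −4…4:
  m=-4: (0.000001, 0.000005) × (-0.000000, 0.000001) = (-0.000000, 0.000000)  (running Σ = (-0.000000, 0.000000))
  m=-3: (0.000113, 0.000209) × (0.000028, 0.000088) = (-0.000000, 0.000000)  (running Σ = (-0.000000, 0.000000))
  m=-2: (0.004980, 0.004336) × (0.002351, 0.002635) = (0.000000, 0.000023)  (running Σ = (0.000000, 0.000023))
  m=-1: (0.101092, 0.037844) × (0.072224, 0.032356) = (0.006077, 0.006004)  (running Σ = (0.006077, 0.006027))
  m=0: (0.832350, -0.000000) × (0.838836, 0.000000) = (0.698205, 0.000000)  (running Σ = (0.704282, 0.006027))
  m=1: (-0.101092, 0.037844) × (-0.072224, 0.032356) = (0.006077, -0.006004)  (running Σ = (0.710359, 0.000023))
  m=2: (0.004980, -0.004336) × (0.002351, -0.002635) = (0.000000, -0.000023)  (running Σ = (0.710359, 0.000000))
  m=3: (-0.000113, 0.000209) × (-0.000028, 0.000088) = (-0.000000, -0.000000)  (running Σ = (0.710359, 0.000000))
  m=4: (0.000001, -0.000005) × (-0.000000, -0.000001) = (-0.000000, -0.000000)  (running Σ = (0.710359, -0.000000))
Total Σ_m = (0.710359, -0.000000). Multiply by 1.396263: (0.991849, -0.000000). P_4(cos γ) = 0.991849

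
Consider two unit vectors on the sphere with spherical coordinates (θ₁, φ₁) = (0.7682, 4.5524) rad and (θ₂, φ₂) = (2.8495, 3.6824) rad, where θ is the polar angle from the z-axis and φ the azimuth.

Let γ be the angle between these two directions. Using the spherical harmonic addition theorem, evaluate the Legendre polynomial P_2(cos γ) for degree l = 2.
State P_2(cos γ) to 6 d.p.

-0.030135

Expand P_2 via completeness: Σ_{m} conj(Y_{2,m}) at Ω₁ times Y_{2,m} at Ω₂ —
  term(m=-2) = -0.00101 + 0.00589j   from Y*(Ω₁)=-0.17703 + 0.05866j, Y(Ω₂)=0.01505 - 0.02827j
  term(m=-1) = -0.05303 - 0.06286j   from Y*(Ω₁)=-0.06150 - 0.38112j, Y(Ω₂)=0.18264 - 0.10968j
  term(m=+0) = 0.09609 + 0.00000j   from Y*(Ω₁)=0.17397 + 0.00000j, Y(Ω₂)=0.55233 + 0.00000j
  term(m=+1) = -0.05303 + 0.06286j   from Y*(Ω₁)=0.06150 - 0.38112j, Y(Ω₂)=-0.18264 - 0.10968j
  term(m=+2) = -0.00101 - 0.00589j   from Y*(Ω₁)=-0.17703 - 0.05866j, Y(Ω₂)=0.01505 + 0.02827j
Σ over m = -0.01199 + 0.00000j; ×(4π/5) → -0.03013 + 0.00000j. Real part: -0.030135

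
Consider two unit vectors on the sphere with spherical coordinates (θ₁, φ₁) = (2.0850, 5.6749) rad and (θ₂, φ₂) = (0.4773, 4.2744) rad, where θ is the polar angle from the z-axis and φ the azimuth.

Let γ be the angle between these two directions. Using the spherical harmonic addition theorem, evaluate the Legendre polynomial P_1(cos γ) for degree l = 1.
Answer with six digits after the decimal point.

-0.369087

Expand P_1 via completeness: Σ_{m} conj(Y_{1,m}) at Ω₁ times Y_{1,m} at Ω₂ —
  m=-1: Y*=(0.246859, -0.171905)  Y=(-0.067314, 0.143732)  product (0.008091, 0.047053)
  m=+0: Y*=(-0.240315, -0.000000)  Y=(0.433996, 0.000000)  product (-0.104296, -0.000000)
  m=+1: Y*=(-0.246859, -0.171905)  Y=(0.067314, 0.143732)  product (0.008091, -0.047053)
Σ over m = (-0.088113, 0.000000); ×(4π/3) → (-0.369087, 0.000000). Real part: -0.369087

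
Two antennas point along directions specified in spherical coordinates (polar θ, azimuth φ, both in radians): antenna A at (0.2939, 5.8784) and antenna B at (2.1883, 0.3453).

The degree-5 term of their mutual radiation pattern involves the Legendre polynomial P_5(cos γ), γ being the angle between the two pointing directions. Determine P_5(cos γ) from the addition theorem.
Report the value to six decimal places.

-0.293256

Term-by-term m-sum for l=5 (normalisation 4π/11 = 1.142397):
  term(m=-5) = (-0.000130, 0.000091)   from Y*(Ω₁)=(-0.000415, -0.000851), Y(Ω₂)=(-0.025932, -0.165201)
  term(m=-4) = (0.003678, 0.000523)   from Y*(Ω₁)=(-0.000478, -0.009881), Y(Ω₂)=(-0.070774, 0.368803)
  term(m=-3) = (-0.014480, -0.017926)   from Y*(Ω₁)=(0.021260, -0.057098), Y(Ω₂)=(0.192799, -0.325392)
  term(m=-2) = (-0.000063, 0.000887)   from Y*(Ω₁)=(0.164160, -0.172295), Y(Ω₂)=(-0.002881, 0.002380)
  term(m=-1) = (-0.137032, 0.127680)   from Y*(Ω₁)=(0.494488, -0.211861), Y(Ω₂)=(-0.327608, 0.117844)
  term(m=+0) = (0.039351, 0.000000)   from Y*(Ω₁)=(0.419112, -0.000000), Y(Ω₂)=(0.093891, 0.000000)
  term(m=+1) = (-0.137032, -0.127680)   from Y*(Ω₁)=(-0.494488, -0.211861), Y(Ω₂)=(0.327608, 0.117844)
  term(m=+2) = (-0.000063, -0.000887)   from Y*(Ω₁)=(0.164160, 0.172295), Y(Ω₂)=(-0.002881, -0.002380)
  term(m=+3) = (-0.014480, 0.017926)   from Y*(Ω₁)=(-0.021260, -0.057098), Y(Ω₂)=(-0.192799, -0.325392)
  term(m=+4) = (0.003678, -0.000523)   from Y*(Ω₁)=(-0.000478, 0.009881), Y(Ω₂)=(-0.070774, -0.368803)
  term(m=+5) = (-0.000130, -0.000091)   from Y*(Ω₁)=(0.000415, -0.000851), Y(Ω₂)=(0.025932, -0.165201)
Σ over m = (-0.256702, 0.000000); ×(4π/11) → (-0.293256, 0.000000). Real part: -0.293256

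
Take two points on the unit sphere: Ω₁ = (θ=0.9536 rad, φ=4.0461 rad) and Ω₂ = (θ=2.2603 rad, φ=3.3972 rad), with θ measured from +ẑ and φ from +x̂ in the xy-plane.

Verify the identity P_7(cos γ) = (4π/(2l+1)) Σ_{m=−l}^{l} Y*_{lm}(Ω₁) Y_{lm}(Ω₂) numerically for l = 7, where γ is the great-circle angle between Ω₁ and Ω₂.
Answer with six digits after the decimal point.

-0.246583

Expand P_7 via completeness: Σ_{m} conj(Y_{7,m}) at Ω₁ times Y_{7,m} at Ω₂ —
  [-7]  conj(Y_{7,-7})(Ω₁) = -0.11981 - 0.00580j ; Y_{7,-7}(Ω₂) = 0.01764 + 0.07946j ; Δ = -0.00165 - 0.00962j
  [-6]  conj(Y_{7,-6})(Ω₁) = 0.20874 - 0.24057j ; Y_{7,-6}(Ω₂) = -0.00933 + 0.25093j ; Δ = 0.05842 + 0.05462j
  [-5]  conj(Y_{7,-5})(Ω₁) = 0.08378 + 0.43597j ; Y_{7,-5}(Ω₂) = -0.12338 + 0.40932j ; Δ = -0.18879 - 0.01950j
  [-4]  conj(Y_{7,-4})(Ω₁) = -0.22609 - 0.11668j ; Y_{7,-4}(Ω₂) = -0.19500 + 0.31923j ; Δ = 0.08134 - 0.04942j
  [-3]  conj(Y_{7,-3})(Ω₁) = -0.16721 + 0.07630j ; Y_{7,-3}(Ω₂) = 0.01060 - 0.01022j ; Δ = -0.00099 + 0.00252j
  [-2]  conj(Y_{7,-2})(Ω₁) = 0.08244 - 0.33948j ; Y_{7,-2}(Ω₂) = 0.31503 - 0.17672j ; Δ = -0.03402 - 0.12152j
  [-1]  conj(Y_{7,-1})(Ω₁) = -0.02590 - 0.03294j ; Y_{7,-1}(Ω₂) = 0.14314 - 0.03741j ; Δ = -0.00494 - 0.00375j
  [+0]  conj(Y_{7,0})(Ω₁) = 0.35100 + 0.00000j ; Y_{7,0}(Ω₂) = -0.32210 + 0.00000j ; Δ = -0.11306 + 0.00000j
  [+1]  conj(Y_{7,1})(Ω₁) = 0.02590 - 0.03294j ; Y_{7,1}(Ω₂) = -0.14314 - 0.03741j ; Δ = -0.00494 + 0.00375j
  [+2]  conj(Y_{7,2})(Ω₁) = 0.08244 + 0.33948j ; Y_{7,2}(Ω₂) = 0.31503 + 0.17672j ; Δ = -0.03402 + 0.12152j
  [+3]  conj(Y_{7,3})(Ω₁) = 0.16721 + 0.07630j ; Y_{7,3}(Ω₂) = -0.01060 - 0.01022j ; Δ = -0.00099 - 0.00252j
  [+4]  conj(Y_{7,4})(Ω₁) = -0.22609 + 0.11668j ; Y_{7,4}(Ω₂) = -0.19500 - 0.31923j ; Δ = 0.08134 + 0.04942j
  [+5]  conj(Y_{7,5})(Ω₁) = -0.08378 + 0.43597j ; Y_{7,5}(Ω₂) = 0.12338 + 0.40932j ; Δ = -0.18879 + 0.01950j
  [+6]  conj(Y_{7,6})(Ω₁) = 0.20874 + 0.24057j ; Y_{7,6}(Ω₂) = -0.00933 - 0.25093j ; Δ = 0.05842 - 0.05462j
  [+7]  conj(Y_{7,7})(Ω₁) = 0.11981 - 0.00580j ; Y_{7,7}(Ω₂) = -0.01764 + 0.07946j ; Δ = -0.00165 + 0.00962j
Accumulated sum -0.29434 + 0.00000j; after 4π/(2l+1) scaling, -0.24658 + 0.00000j ⇒ P_7 = -0.246583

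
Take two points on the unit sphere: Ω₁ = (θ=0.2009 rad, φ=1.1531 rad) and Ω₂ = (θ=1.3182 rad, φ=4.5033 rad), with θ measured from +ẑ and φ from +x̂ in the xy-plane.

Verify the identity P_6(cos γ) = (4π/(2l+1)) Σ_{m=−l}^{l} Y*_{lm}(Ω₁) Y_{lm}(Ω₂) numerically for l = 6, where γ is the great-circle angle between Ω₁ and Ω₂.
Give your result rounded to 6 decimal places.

-0.292212

Addition theorem: P_6(cos γ) = (4π/13) Σ_m Y*_{lm}(Ω₁) Y_{lm}(Ω₂), m = −6…6:
  term(m=-6) = 0.00000 - 0.00001j   from Y*(Ω₁)=0.00002 + 0.00002j, Y(Ω₂)=-0.12382 - 0.37836j
  term(m=-5) = -0.00009 + 0.00016j   from Y*(Ω₁)=0.00045 - 0.00026j, Y(Ω₂)=-0.30795 + 0.17851j
  term(m=-4) = -0.00036 + 0.00039j   from Y*(Ω₁)=-0.00054 - 0.00538j, Y(Ω₂)=-0.06577 - 0.07284j
  term(m=-3) = 0.01063 - 0.00768j   from Y*(Ω₁)=-0.03644 - 0.01198j, Y(Ω₂)=-0.20062 + 0.27675j
  term(m=-2) = 0.00023 - 0.00010j   from Y*(Ω₁)=-0.12304 + 0.13600j, Y(Ω₂)=-0.00125 - 0.00055j
  term(m=-1) = -0.16927 + 0.03583j   from Y*(Ω₁)=0.21629 + 0.48735j, Y(Ω₂)=-0.06736 + 0.31743j
  term(m=+0) = 0.01542 + 0.00000j   from Y*(Ω₁)=0.62901 + 0.00000j, Y(Ω₂)=0.02452 + 0.00000j
  term(m=+1) = -0.16927 - 0.03583j   from Y*(Ω₁)=-0.21629 + 0.48735j, Y(Ω₂)=0.06736 + 0.31743j
  term(m=+2) = 0.00023 + 0.00010j   from Y*(Ω₁)=-0.12304 - 0.13600j, Y(Ω₂)=-0.00125 + 0.00055j
  term(m=+3) = 0.01063 + 0.00768j   from Y*(Ω₁)=0.03644 - 0.01198j, Y(Ω₂)=0.20062 + 0.27675j
  term(m=+4) = -0.00036 - 0.00039j   from Y*(Ω₁)=-0.00054 + 0.00538j, Y(Ω₂)=-0.06577 + 0.07284j
  term(m=+5) = -0.00009 - 0.00016j   from Y*(Ω₁)=-0.00045 - 0.00026j, Y(Ω₂)=0.30795 + 0.17851j
  term(m=+6) = 0.00000 + 0.00001j   from Y*(Ω₁)=0.00002 - 0.00002j, Y(Ω₂)=-0.12382 + 0.37836j
Σ over m = -0.30230 + 0.00000j; ×(4π/13) → -0.29221 + 0.00000j. Real part: -0.292212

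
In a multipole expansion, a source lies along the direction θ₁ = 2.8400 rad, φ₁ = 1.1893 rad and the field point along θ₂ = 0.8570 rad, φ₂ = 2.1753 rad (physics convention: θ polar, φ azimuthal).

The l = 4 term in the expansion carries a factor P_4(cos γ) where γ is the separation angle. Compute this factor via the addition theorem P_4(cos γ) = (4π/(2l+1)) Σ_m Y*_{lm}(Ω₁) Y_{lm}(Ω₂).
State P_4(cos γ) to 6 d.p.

-0.290951

Expand P_4 via completeness: Σ_{m} conj(Y_{4,m}) at Ω₁ times Y_{4,m} at Ω₂ —
  term(m=-4) = -0.00035 + 0.00036j   from Y*(Ω₁)=0.00015 - 0.00344j, Y(Ω₂)=-0.10827 - 0.09565j
  term(m=-3) = 0.01090 + 0.00202j   from Y*(Ω₁)=0.02852 + 0.01295j, Y(Ω₂)=0.34354 - 0.08506j
  term(m=-2) = -0.02372 - 0.05592j   from Y*(Ω₁)=-0.11482 + 0.10979j, Y(Ω₂)=-0.13534 + 0.35761j
  term(m=-1) = -0.00003 + 0.00004j   from Y*(Ω₁)=-0.16898 - 0.42123j, Y(Ω₂)=-0.00007 - 0.00010j
  term(m=+0) = -0.18198 + 0.00000j   from Y*(Ω₁)=0.50176 + 0.00000j, Y(Ω₂)=-0.36269 + 0.00000j
  term(m=+1) = -0.00003 - 0.00004j   from Y*(Ω₁)=0.16898 - 0.42123j, Y(Ω₂)=0.00007 - 0.00010j
  term(m=+2) = -0.02372 + 0.05592j   from Y*(Ω₁)=-0.11482 - 0.10979j, Y(Ω₂)=-0.13534 - 0.35761j
  term(m=+3) = 0.01090 - 0.00202j   from Y*(Ω₁)=-0.02852 + 0.01295j, Y(Ω₂)=-0.34354 - 0.08506j
  term(m=+4) = -0.00035 - 0.00036j   from Y*(Ω₁)=0.00015 + 0.00344j, Y(Ω₂)=-0.10827 + 0.09565j
Σ over m = -0.20838 - 0.00000j; ×(4π/9) → -0.29095 - 0.00000j. Real part: -0.290951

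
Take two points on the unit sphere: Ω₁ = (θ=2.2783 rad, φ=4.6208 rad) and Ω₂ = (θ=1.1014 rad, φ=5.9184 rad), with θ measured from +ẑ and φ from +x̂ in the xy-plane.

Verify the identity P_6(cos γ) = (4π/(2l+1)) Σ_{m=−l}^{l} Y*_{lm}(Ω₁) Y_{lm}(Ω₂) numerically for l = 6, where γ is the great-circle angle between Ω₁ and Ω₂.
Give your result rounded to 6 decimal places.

-0.234437

Addition theorem: P_6(cos γ) = (4π/13) Σ_m Y*_{lm}(Ω₁) Y_{lm}(Ω₂), m = −6…6:
  term(m=-6) = 0.00155 - 0.02257j   from Y*(Ω₁)=-0.07938 + 0.04861j, Y(Ω₂)=-0.14083 + 0.19813j
  term(m=-5) = -0.11531 + 0.02395j   from Y*(Ω₁)=0.12191 + 0.24734j, Y(Ω₂)=-0.10696 + 0.41348j
  term(m=-4) = 0.05637 + 0.10880j   from Y*(Ω₁)=0.40522 - 0.15548j, Y(Ω₂)=0.03146 + 0.28056j
  term(m=-3) = -0.03502 + 0.03270j   from Y*(Ω₁)=-0.08303 - 0.29452j, Y(Ω₂)=-0.07182 - 0.13915j
  term(m=-2) = -0.03875 - 0.02357j   from Y*(Ω₁)=0.13227 - 0.02450j, Y(Ω₂)=-0.25133 - 0.22473j
  term(m=-1) = 0.00396 - 0.01413j   from Y*(Ω₁)=-0.03321 - 0.36154j, Y(Ω₂)=0.03775 + 0.01441j
  term(m=+0) = 0.01189 + 0.00000j   from Y*(Ω₁)=0.03546 + 0.00000j, Y(Ω₂)=0.33535 + 0.00000j
  term(m=+1) = 0.00396 + 0.01413j   from Y*(Ω₁)=0.03321 - 0.36154j, Y(Ω₂)=-0.03775 + 0.01441j
  term(m=+2) = -0.03875 + 0.02357j   from Y*(Ω₁)=0.13227 + 0.02450j, Y(Ω₂)=-0.25133 + 0.22473j
  term(m=+3) = -0.03502 - 0.03270j   from Y*(Ω₁)=0.08303 - 0.29452j, Y(Ω₂)=0.07182 - 0.13915j
  term(m=+4) = 0.05637 - 0.10880j   from Y*(Ω₁)=0.40522 + 0.15548j, Y(Ω₂)=0.03146 - 0.28056j
  term(m=+5) = -0.11531 - 0.02395j   from Y*(Ω₁)=-0.12191 + 0.24734j, Y(Ω₂)=0.10696 + 0.41348j
  term(m=+6) = 0.00155 + 0.02257j   from Y*(Ω₁)=-0.07938 - 0.04861j, Y(Ω₂)=-0.14083 - 0.19813j
Total Σ_m = -0.24253 - 0.00000j. Multiply by 0.966644: -0.23444 - 0.00000j. P_6(cos γ) = -0.234437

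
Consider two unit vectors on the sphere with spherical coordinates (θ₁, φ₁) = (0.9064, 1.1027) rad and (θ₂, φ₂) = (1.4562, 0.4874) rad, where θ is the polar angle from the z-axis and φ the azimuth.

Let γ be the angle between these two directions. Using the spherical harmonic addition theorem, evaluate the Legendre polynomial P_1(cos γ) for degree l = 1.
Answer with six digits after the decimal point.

0.709188

Term-by-term m-sum for l=1 (normalisation 4π/3 = 4.188790):
  term(m=-1) = 0.07624 + 0.05389j   from Y*(Ω₁)=0.12272 + 0.24274j, Y(Ω₂)=0.30326 - 0.16074j
  term(m=+0) = 0.01683 + 0.00000j   from Y*(Ω₁)=0.30126 + 0.00000j, Y(Ω₂)=0.05587 + 0.00000j
  term(m=+1) = 0.07624 - 0.05389j   from Y*(Ω₁)=-0.12272 + 0.24274j, Y(Ω₂)=-0.30326 - 0.16074j
Σ over m = 0.16931 + 0.00000j; ×(4π/3) → 0.70919 + 0.00000j. Real part: 0.709188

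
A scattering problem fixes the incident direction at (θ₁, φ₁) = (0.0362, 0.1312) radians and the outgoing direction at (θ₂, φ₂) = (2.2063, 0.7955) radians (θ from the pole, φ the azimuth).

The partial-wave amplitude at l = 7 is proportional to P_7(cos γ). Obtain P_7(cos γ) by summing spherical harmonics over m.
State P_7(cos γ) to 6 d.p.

Addition theorem: P_7(cos γ) = (4π/15) Σ_m Y*_{lm}(Ω₁) Y_{lm}(Ω₂), m = −7…7:
  m=-7: Y*=(0.000000, 0.000000)  Y=(0.082573, 0.071649)  product (-0.000000, 0.000000)
  m=-6: Y*=(0.000000, 0.000000)  Y=(-0.018276, -0.301156)  product (0.000000, -0.000000)
  m=-5: Y*=(0.000000, 0.000000)  Y=(-0.297362, 0.329027)  product (-0.000000, 0.000000)
  m=-4: Y*=(0.000011, 0.000006)  Y=(0.288540, -0.011666)  product (0.000003, 0.000002)
  m=-3: Y*=(0.000386, 0.000160)  Y=(0.105058, 0.098876)  product (0.000025, 0.000055)
  m=-2: Y*=(0.009449, 0.002538)  Y=(-0.007297, -0.361114)  product (0.000848, -0.003431)
  m=-1: Y*=(0.145386, 0.019185)  Y=(-0.004332, 0.004420)  product (-0.000715, 0.000560)
  m=+0: Y*=(1.072595, -0.000000)  Y=(-0.353460, 0.000000)  product (-0.379119, 0.000000)
  m=+1: Y*=(-0.145386, 0.019185)  Y=(0.004332, 0.004420)  product (-0.000715, -0.000560)
  m=+2: Y*=(0.009449, -0.002538)  Y=(-0.007297, 0.361114)  product (0.000848, 0.003431)
  m=+3: Y*=(-0.000386, 0.000160)  Y=(-0.105058, 0.098876)  product (0.000025, -0.000055)
  m=+4: Y*=(0.000011, -0.000006)  Y=(0.288540, 0.011666)  product (0.000003, -0.000002)
  m=+5: Y*=(-0.000000, 0.000000)  Y=(0.297362, 0.329027)  product (-0.000000, -0.000000)
  m=+6: Y*=(0.000000, -0.000000)  Y=(-0.018276, 0.301156)  product (0.000000, 0.000000)
  m=+7: Y*=(-0.000000, 0.000000)  Y=(-0.082573, 0.071649)  product (-0.000000, -0.000000)
Σ over m = (-0.378798, -0.000000); ×(4π/15) → (-0.317341, -0.000000). Real part: -0.317341

-0.317341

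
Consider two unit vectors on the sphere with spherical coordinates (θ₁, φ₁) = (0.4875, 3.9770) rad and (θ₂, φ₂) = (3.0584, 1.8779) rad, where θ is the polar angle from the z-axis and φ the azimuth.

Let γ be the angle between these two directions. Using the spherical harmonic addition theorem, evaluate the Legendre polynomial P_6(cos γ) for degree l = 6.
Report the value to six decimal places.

-0.240767

Summing Y*_{l m}(θ₁,φ₁)·Y_{l m}(θ₂,φ₂) over m ∈ [−6, 6]; prefactor 4π/(2·6+1) = 0.966644:
  m=-6: +0.001508-0.004875i × +0.000000+0.000000i = +0.000000+0.000000i  (running Σ = +0.000000+0.000000i)
  m=-5: +0.017009+0.028677i × +0.000007+0.000000i = +0.000000+0.000000i  (running Σ = +0.000000+0.000000i)
  m=-4: -0.127711-0.025893i × +0.000057-0.000159i = -0.000011+0.000019i  (running Σ = -0.000011+0.000019i)
  m=-3: +0.265952-0.196106i × -0.002351-0.001785i = -0.000975-0.000014i  (running Σ = -0.000986+0.000005i)
  m=-2: -0.050355+0.501775i × -0.028800+0.020310i = -0.008741-0.015474i  (running Σ = -0.009727-0.015469i)
  m=-1: -0.193278-0.213644i × +0.079957+0.252122i = +0.038410-0.065812i  (running Σ = +0.028683-0.081281i)
  m=0: -0.324447-0.000000i × +0.944505+0.000000i = -0.306442-0.000000i  (running Σ = -0.277759-0.081281i)
  m=1: +0.193278-0.213644i × -0.079957+0.252122i = +0.038410+0.065812i  (running Σ = -0.239348-0.015469i)
  m=2: -0.050355-0.501775i × -0.028800-0.020310i = -0.008741+0.015474i  (running Σ = -0.248089+0.000005i)
  m=3: -0.265952-0.196106i × +0.002351-0.001785i = -0.000975+0.000014i  (running Σ = -0.249064+0.000019i)
  m=4: -0.127711+0.025893i × +0.000057+0.000159i = -0.000011-0.000019i  (running Σ = -0.249075+0.000000i)
  m=5: -0.017009+0.028677i × -0.000007+0.000000i = +0.000000-0.000000i  (running Σ = -0.249075+0.000000i)
  m=6: +0.001508+0.004875i × +0.000000-0.000000i = +0.000000-0.000000i  (running Σ = -0.249075-0.000000i)
Total Σ_m = -0.249075-0.000000i. Multiply by 0.966644: -0.240767-0.000000i. P_6(cos γ) = -0.240767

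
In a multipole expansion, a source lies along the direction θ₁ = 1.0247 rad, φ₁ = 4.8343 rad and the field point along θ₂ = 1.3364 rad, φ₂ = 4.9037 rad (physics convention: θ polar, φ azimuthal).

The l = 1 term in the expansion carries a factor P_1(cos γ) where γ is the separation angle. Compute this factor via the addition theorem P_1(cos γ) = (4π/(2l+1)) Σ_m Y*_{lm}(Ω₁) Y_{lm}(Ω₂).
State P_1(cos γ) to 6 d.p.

0.949813

Expand P_1 via completeness: Σ_{m} conj(Y_{1,m}) at Ω₁ times Y_{1,m} at Ω₂ —
  [-1]  conj(Y_{1,-1})(Ω₁) = +0.035905-0.293054i ; Y_{1,-1}(Ω₂) = +0.063898+0.329916i ; Δ = +0.098977-0.006880i
  [+0]  conj(Y_{1,0})(Ω₁) = +0.253758-0.000000i ; Y_{1,0}(Ω₂) = +0.113481+0.000000i ; Δ = +0.028797+0.000000i
  [+1]  conj(Y_{1,1})(Ω₁) = -0.035905-0.293054i ; Y_{1,1}(Ω₂) = -0.063898+0.329916i ; Δ = +0.098977+0.006880i
Total Σ_m = +0.226751+0.000000i. Multiply by 4.188790: +0.949813+0.000000i. P_1(cos γ) = 0.949813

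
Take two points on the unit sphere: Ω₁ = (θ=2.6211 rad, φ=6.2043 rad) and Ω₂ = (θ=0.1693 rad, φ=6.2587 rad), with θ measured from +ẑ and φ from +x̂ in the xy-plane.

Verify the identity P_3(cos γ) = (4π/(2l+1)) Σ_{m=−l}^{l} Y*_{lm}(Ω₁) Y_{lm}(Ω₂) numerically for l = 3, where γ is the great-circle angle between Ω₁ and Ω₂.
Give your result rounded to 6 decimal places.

Expand P_3 via completeness: Σ_{m} conj(Y_{3,m}) at Ω₁ times Y_{3,m} at Ω₂ —
  term(m=-3) = +0.000101-0.000017i   from Y*(Ω₁)=+0.049885-0.012031i, Y(Ω₂)=+0.001990+0.000146i
  term(m=-2) = -0.006234+0.000681i   from Y*(Ω₁)=-0.216558+0.034453i, Y(Ω₂)=+0.028565+0.001400i
  term(m=-1) = +0.093168-0.005073i   from Y*(Ω₁)=+0.442756-0.035000i, Y(Ω₂)=+0.210021+0.005143i
  term(m=+0) = -0.168929-0.000000i   from Y*(Ω₁)=-0.247165-0.000000i, Y(Ω₂)=+0.683468+0.000000i
  term(m=+1) = +0.093168+0.005073i   from Y*(Ω₁)=-0.442756-0.035000i, Y(Ω₂)=-0.210021+0.005143i
  term(m=+2) = -0.006234-0.000681i   from Y*(Ω₁)=-0.216558-0.034453i, Y(Ω₂)=+0.028565-0.001400i
  term(m=+3) = +0.000101+0.000017i   from Y*(Ω₁)=-0.049885-0.012031i, Y(Ω₂)=-0.001990+0.000146i
Accumulated sum +0.005141-0.000000i; after 4π/(2l+1) scaling, +0.009229-0.000000i ⇒ P_3 = 0.009229

0.009229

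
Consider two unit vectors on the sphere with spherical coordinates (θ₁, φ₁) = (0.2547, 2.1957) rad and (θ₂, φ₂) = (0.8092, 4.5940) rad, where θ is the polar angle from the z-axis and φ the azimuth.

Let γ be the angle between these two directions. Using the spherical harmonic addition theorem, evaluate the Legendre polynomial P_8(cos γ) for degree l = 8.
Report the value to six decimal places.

Expand P_8 via completeness: Σ_{m} conj(Y_{8,m}) at Ω₁ times Y_{8,m} at Ω₂ —
  m=-8: Y*=(0.000002, -0.000008)  Y=(0.022659, 0.031493)  product (0.000000, -0.000000)
  m=-7: Y*=(-0.000121, 0.000043)  Y=(0.109067, -0.100003)  product (-0.000009, 0.000017)
  m=-6: Y*=(0.001031, 0.000718)  Y=(-0.251934, -0.216691)  product (-0.000104, -0.000404)
  m=-5: Y*=(-0.000151, -0.008826)  Y=(-0.257579, 0.383087)  product (0.003420, 0.002216)
  m=-4: Y*=(-0.036752, 0.027477)  Y=(0.277441, 0.142174)  product (-0.014103, 0.002398)
  m=-3: Y*=(0.165848, 0.052015)  Y=(-0.042688, 0.115095)  product (-0.013066, 0.016868)
  m=-2: Y*=(-0.141758, -0.426357)  Y=(0.372980, 0.090002)  product (-0.014500, -0.171781)
  m=-1: Y*=(-0.383942, 0.532264)  Y=(0.006580, -0.055319)  product (0.026918, 0.024742)
  m=+0: Y*=(0.151127, -0.000000)  Y=(0.365799, 0.000000)  product (0.055282, 0.000000)
  m=+1: Y*=(0.383942, 0.532264)  Y=(-0.006580, -0.055319)  product (0.026918, -0.024742)
  m=+2: Y*=(-0.141758, 0.426357)  Y=(0.372980, -0.090002)  product (-0.014500, 0.171781)
  m=+3: Y*=(-0.165848, 0.052015)  Y=(0.042688, 0.115095)  product (-0.013066, -0.016868)
  m=+4: Y*=(-0.036752, -0.027477)  Y=(0.277441, -0.142174)  product (-0.014103, -0.002398)
  m=+5: Y*=(0.000151, -0.008826)  Y=(0.257579, 0.383087)  product (0.003420, -0.002216)
  m=+6: Y*=(0.001031, -0.000718)  Y=(-0.251934, 0.216691)  product (-0.000104, 0.000404)
  m=+7: Y*=(0.000121, 0.000043)  Y=(-0.109067, -0.100003)  product (-0.000009, -0.000017)
  m=+8: Y*=(0.000002, 0.000008)  Y=(0.022659, -0.031493)  product (0.000000, 0.000000)
Accumulated sum (0.032393, -0.000000); after 4π/(2l+1) scaling, (0.023945, -0.000000) ⇒ P_8 = 0.023945

0.023945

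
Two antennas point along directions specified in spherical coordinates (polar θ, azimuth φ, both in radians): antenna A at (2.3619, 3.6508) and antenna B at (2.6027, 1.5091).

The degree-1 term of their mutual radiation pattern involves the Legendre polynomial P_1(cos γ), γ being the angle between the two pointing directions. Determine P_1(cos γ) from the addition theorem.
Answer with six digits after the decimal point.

Summing Y*_{l m}(θ₁,φ₁)·Y_{l m}(θ₂,φ₂) over m ∈ [−1, 1]; prefactor 4π/(2·1+1) = 4.188790:
  term(m=-1) = (-0.023273, 0.036238)   from Y*(Ω₁)=(-0.212087, -0.118412), Y(Ω₂)=(0.010932, -0.176965)
  term(m=+0) = (0.145710, 0.000000)   from Y*(Ω₁)=(-0.347460, -0.000000), Y(Ω₂)=(-0.419357, 0.000000)
  term(m=+1) = (-0.023273, -0.036238)   from Y*(Ω₁)=(0.212087, -0.118412), Y(Ω₂)=(-0.010932, -0.176965)
Total Σ_m = (0.099163, 0.000000). Multiply by 4.188790: (0.415372, 0.000000). P_1(cos γ) = 0.415372

0.415372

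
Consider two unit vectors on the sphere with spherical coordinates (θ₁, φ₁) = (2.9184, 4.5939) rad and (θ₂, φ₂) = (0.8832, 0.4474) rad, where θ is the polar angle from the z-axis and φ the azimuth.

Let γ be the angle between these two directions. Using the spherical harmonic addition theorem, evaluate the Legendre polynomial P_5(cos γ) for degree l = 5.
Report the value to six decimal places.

Summing Y*_{l m}(θ₁,φ₁)·Y_{l m}(θ₂,φ₂) over m ∈ [−5, 5]; prefactor 4π/(2·5+1) = 1.142397:
  term(m=-5) = -0.00001 + 0.00003j   from Y*(Ω₁)=-0.00014 - 0.00020j, Y(Ω₂)=-0.07905 - 0.10056j
  term(m=-4) = 0.00073 + 0.00088j   from Y*(Ω₁)=-0.00306 + 0.00157j, Y(Ω₂)=-0.07211 - 0.32429j
  term(m=-3) = 0.01179 - 0.00150j   from Y*(Ω₁)=0.00987 + 0.02659j, Y(Ω₂)=0.09498 - 0.40823j
  term(m=-2) = 0.00854 - 0.01819j   from Y*(Ω₁)=0.14585 - 0.03523j, Y(Ω₂)=0.08378 - 0.10446j
  term(m=-1) = 0.07740 + 0.12186j   from Y*(Ω₁)=-0.05597 - 0.47014j, Y(Ω₂)=-0.27490 + 0.13191j
  term(m=+0) = 0.13618 + 0.00000j   from Y*(Ω₁)=-0.61673 + 0.00000j, Y(Ω₂)=-0.22081 + 0.00000j
  term(m=+1) = 0.07740 - 0.12186j   from Y*(Ω₁)=0.05597 - 0.47014j, Y(Ω₂)=0.27490 + 0.13191j
  term(m=+2) = 0.00854 + 0.01819j   from Y*(Ω₁)=0.14585 + 0.03523j, Y(Ω₂)=0.08378 + 0.10446j
  term(m=+3) = 0.01179 + 0.00150j   from Y*(Ω₁)=-0.00987 + 0.02659j, Y(Ω₂)=-0.09498 - 0.40823j
  term(m=+4) = 0.00073 - 0.00088j   from Y*(Ω₁)=-0.00306 - 0.00157j, Y(Ω₂)=-0.07211 + 0.32429j
  term(m=+5) = -0.00001 - 0.00003j   from Y*(Ω₁)=0.00014 - 0.00020j, Y(Ω₂)=0.07905 - 0.10056j
Total Σ_m = 0.33308 + 0.00000j. Multiply by 1.142397: 0.38051 + 0.00000j. P_5(cos γ) = 0.380515

0.380515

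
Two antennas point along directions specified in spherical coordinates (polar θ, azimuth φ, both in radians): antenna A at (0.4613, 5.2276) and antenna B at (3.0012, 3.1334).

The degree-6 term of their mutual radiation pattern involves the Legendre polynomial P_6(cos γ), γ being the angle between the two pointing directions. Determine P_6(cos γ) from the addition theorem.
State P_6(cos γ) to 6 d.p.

Term-by-term m-sum for l=6 (normalisation 4π/13 = 0.966644):
  [-6]  conj(Y_{6,-6})(Ω₁) = 0.00375 - 0.00019j ; Y_{6,-6}(Ω₂) = 0.00000 + 0.00000j ; Δ = 0.00000 - 0.00000j
  [-5]  conj(Y_{6,-5})(Ω₁) = 0.01403 + 0.02211j ; Y_{6,-5}(Ω₂) = 0.00009 + 0.00000j ; Δ = 0.00000 + 0.00000j
  [-4]  conj(Y_{6,-4})(Ω₁) = -0.05155 + 0.09664j ; Y_{6,-4}(Ω₂) = 0.00134 + 0.00004j ; Δ = -0.00007 + 0.00013j
  [-3]  conj(Y_{6,-3})(Ω₁) = -0.29932 + 0.00753j ; Y_{6,-3}(Ω₂) = 0.01375 + 0.00034j ; Δ = -0.00412 + 0.00000j
  [-2]  conj(Y_{6,-2})(Ω₁) = -0.25845 - 0.43080j ; Y_{6,-2}(Ω₂) = 0.09611 + 0.00157j ; Δ = -0.02416 - 0.04181j
  [-1]  conj(Y_{6,-1})(Ω₁) = 0.17499 - 0.30906j ; Y_{6,-1}(Ω₂) = 0.41712 + 0.00342j ; Δ = 0.07405 - 0.12832j
  [+0]  conj(Y_{6,0})(Ω₁) = -0.26977 + 0.00000j ; Y_{6,0}(Ω₂) = 0.81709 + 0.00000j ; Δ = -0.22043 + 0.00000j
  [+1]  conj(Y_{6,1})(Ω₁) = -0.17499 - 0.30906j ; Y_{6,1}(Ω₂) = -0.41712 + 0.00342j ; Δ = 0.07405 + 0.12832j
  [+2]  conj(Y_{6,2})(Ω₁) = -0.25845 + 0.43080j ; Y_{6,2}(Ω₂) = 0.09611 - 0.00157j ; Δ = -0.02416 + 0.04181j
  [+3]  conj(Y_{6,3})(Ω₁) = 0.29932 + 0.00753j ; Y_{6,3}(Ω₂) = -0.01375 + 0.00034j ; Δ = -0.00412 - 0.00000j
  [+4]  conj(Y_{6,4})(Ω₁) = -0.05155 - 0.09664j ; Y_{6,4}(Ω₂) = 0.00134 - 0.00004j ; Δ = -0.00007 - 0.00013j
  [+5]  conj(Y_{6,5})(Ω₁) = -0.01403 + 0.02211j ; Y_{6,5}(Ω₂) = -0.00009 + 0.00000j ; Δ = 0.00000 - 0.00000j
  [+6]  conj(Y_{6,6})(Ω₁) = 0.00375 + 0.00019j ; Y_{6,6}(Ω₂) = 0.00000 - 0.00000j ; Δ = 0.00000 + 0.00000j
Total Σ_m = -0.12903 - 0.00000j. Multiply by 0.966644: -0.12473 - 0.00000j. P_6(cos γ) = -0.124728

-0.124728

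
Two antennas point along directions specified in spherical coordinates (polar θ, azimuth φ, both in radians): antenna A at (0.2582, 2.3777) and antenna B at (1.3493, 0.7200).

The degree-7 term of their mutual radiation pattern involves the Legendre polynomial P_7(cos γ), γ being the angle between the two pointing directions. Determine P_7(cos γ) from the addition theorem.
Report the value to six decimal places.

-0.291327

Expand P_7 via completeness: Σ_{m} conj(Y_{7,m}) at Ω₁ times Y_{7,m} at Ω₂ —
  m=-7: -0.00002 - 0.00003j × 0.13532 + 0.39818j = 0.00001 - 0.00001j  (running Σ = 0.00001 - 0.00001j)
  m=-6: -0.00006 + 0.00050j × -0.13550 + 0.32742j = -0.00015 - 0.00009j  (running Σ = -0.00015 - 0.00010j)
  m=-5: 0.00346 - 0.00279j × 0.10833 - 0.05346j = 0.00023 - 0.00049j  (running Σ = 0.00008 - 0.00059j)
  m=-4: -0.02750 - 0.00237j × 0.33469 + 0.08961j = -0.00899 - 0.00326j  (running Σ = -0.00891 - 0.00385j)
  m=-3: 0.08056 + 0.09168j × -0.00843 - 0.01261j = 0.00048 - 0.00179j  (running Σ = -0.00843 - 0.00563j)
  m=-2: 0.01575 - 0.36590j × 0.04277 - 0.32512j = -0.11829 - 0.02077j  (running Σ = -0.12672 - 0.02640j)
  m=-1: -0.46031 + 0.44092j × 0.01924 - 0.01688j = -0.00142 + 0.01625j  (running Σ = -0.12814 - 0.01015j)
  m=0: 0.28542 + 0.00000j × -0.32047 + 0.00000j = -0.09147 + 0.00000j  (running Σ = -0.21961 - 0.01015j)
  m=1: 0.46031 + 0.44092j × -0.01924 - 0.01688j = -0.00142 - 0.01625j  (running Σ = -0.22102 - 0.02640j)
  m=2: 0.01575 + 0.36590j × 0.04277 + 0.32512j = -0.11829 + 0.02077j  (running Σ = -0.33931 - 0.00563j)
  m=3: -0.08056 + 0.09168j × 0.00843 - 0.01261j = 0.00048 + 0.00179j  (running Σ = -0.33883 - 0.00385j)
  m=4: -0.02750 + 0.00237j × 0.33469 - 0.08961j = -0.00899 + 0.00326j  (running Σ = -0.34783 - 0.00059j)
  m=5: -0.00346 - 0.00279j × -0.10833 - 0.05346j = 0.00023 + 0.00049j  (running Σ = -0.34760 - 0.00010j)
  m=6: -0.00006 - 0.00050j × -0.13550 - 0.32742j = -0.00015 + 0.00009j  (running Σ = -0.34775 - 0.00001j)
  m=7: 0.00002 - 0.00003j × -0.13532 + 0.39818j = 0.00001 + 0.00001j  (running Σ = -0.34775 - 0.00000j)
Σ over m = -0.34775 - 0.00000j; ×(4π/15) → -0.29133 - 0.00000j. Real part: -0.291327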